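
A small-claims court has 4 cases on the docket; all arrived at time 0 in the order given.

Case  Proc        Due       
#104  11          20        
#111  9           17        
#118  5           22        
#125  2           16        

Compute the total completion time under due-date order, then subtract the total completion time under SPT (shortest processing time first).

10

EDD (increasing due date): #125 #111 #104 #118.
#125: 0→2
#111: 2→11
#104: 11→22
#118: 22→27
Sum = 2+11+22+27 = 62.
SPT (increasing processing time): #125 #118 #111 #104.
#125: 0→2
#118: 2→7
#111: 7→16
#104: 16→27
Sum = 2+7+16+27 = 52.
Difference = 62 − 52 = 10.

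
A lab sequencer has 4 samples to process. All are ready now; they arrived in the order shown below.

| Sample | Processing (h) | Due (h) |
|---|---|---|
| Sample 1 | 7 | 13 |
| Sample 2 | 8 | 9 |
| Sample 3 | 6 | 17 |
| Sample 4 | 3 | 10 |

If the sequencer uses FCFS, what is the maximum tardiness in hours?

14

FIFO (arrival order): Sample 1 Sample 2 Sample 3 Sample 4.
Sample 1: 0→7, due 13, tardiness 0
Sample 2: 7→15, due 9, tardiness 6
Sample 3: 15→21, due 17, tardiness 4
Sample 4: 21→24, due 10, tardiness 14
Maximum = 14.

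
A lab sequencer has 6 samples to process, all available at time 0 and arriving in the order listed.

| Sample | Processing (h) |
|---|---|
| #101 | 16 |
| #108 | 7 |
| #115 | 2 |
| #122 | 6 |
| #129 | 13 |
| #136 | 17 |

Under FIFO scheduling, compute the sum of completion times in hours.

200

FIFO (arrival order): #101 #108 #115 #122 #129 #136.
#101: 0→16
#108: 16→23
#115: 23→25
#122: 25→31
#129: 31→44
#136: 44→61
Sum = 16+23+25+31+44+61 = 200.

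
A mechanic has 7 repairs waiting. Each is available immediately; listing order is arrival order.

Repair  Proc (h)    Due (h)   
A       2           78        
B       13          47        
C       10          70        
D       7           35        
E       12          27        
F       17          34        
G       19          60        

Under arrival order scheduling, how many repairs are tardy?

3

FIFO (arrival order): A B C D E F G.
A: 0→2, due 78, tardiness 0
B: 2→15, due 47, tardiness 0
C: 15→25, due 70, tardiness 0
D: 25→32, due 35, tardiness 0
E: 32→44, due 27, tardiness 17
F: 44→61, due 34, tardiness 27
G: 61→80, due 60, tardiness 20
Late repairs: 3.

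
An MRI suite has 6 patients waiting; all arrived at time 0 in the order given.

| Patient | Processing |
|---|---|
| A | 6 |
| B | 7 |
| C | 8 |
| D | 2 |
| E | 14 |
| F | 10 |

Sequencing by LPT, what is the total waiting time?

154

LPT (decreasing processing time): E F C B A D.
E: waits 0, runs 0→14
F: waits 14, runs 14→24
C: waits 24, runs 24→32
B: waits 32, runs 32→39
A: waits 39, runs 39→45
D: waits 45, runs 45→47
Sum = 0+14+24+32+39+45 = 154.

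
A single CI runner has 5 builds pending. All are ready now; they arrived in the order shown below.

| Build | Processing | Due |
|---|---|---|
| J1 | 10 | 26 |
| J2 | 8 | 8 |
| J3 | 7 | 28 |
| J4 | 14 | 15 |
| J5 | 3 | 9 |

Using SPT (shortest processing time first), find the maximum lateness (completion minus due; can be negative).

27

SPT (increasing processing time): J5 J3 J2 J1 J4.
J5: 0→3, due 9, lateness -6
J3: 3→10, due 28, lateness -18
J2: 10→18, due 8, lateness 10
J1: 18→28, due 26, lateness 2
J4: 28→42, due 15, lateness 27
Maximum = 27.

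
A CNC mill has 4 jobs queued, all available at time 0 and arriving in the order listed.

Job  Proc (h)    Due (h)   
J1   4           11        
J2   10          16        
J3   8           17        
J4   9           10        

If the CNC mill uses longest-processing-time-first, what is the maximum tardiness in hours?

LPT (decreasing processing time): J2 J4 J3 J1.
J2: 0→10, due 16, tardiness 0
J4: 10→19, due 10, tardiness 9
J3: 19→27, due 17, tardiness 10
J1: 27→31, due 11, tardiness 20
Maximum = 20.

20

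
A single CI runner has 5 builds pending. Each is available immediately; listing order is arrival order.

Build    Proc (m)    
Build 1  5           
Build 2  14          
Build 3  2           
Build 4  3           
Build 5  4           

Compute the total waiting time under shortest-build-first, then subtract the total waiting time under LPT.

SPT (increasing processing time): Build 3 Build 4 Build 5 Build 1 Build 2.
Build 3: waits 0, runs 0→2
Build 4: waits 2, runs 2→5
Build 5: waits 5, runs 5→9
Build 1: waits 9, runs 9→14
Build 2: waits 14, runs 14→28
Sum = 0+2+5+9+14 = 30.
LPT (decreasing processing time): Build 2 Build 1 Build 5 Build 4 Build 3.
Build 2: waits 0, runs 0→14
Build 1: waits 14, runs 14→19
Build 5: waits 19, runs 19→23
Build 4: waits 23, runs 23→26
Build 3: waits 26, runs 26→28
Sum = 0+14+19+23+26 = 82.
Difference = 30 − 82 = -52.

-52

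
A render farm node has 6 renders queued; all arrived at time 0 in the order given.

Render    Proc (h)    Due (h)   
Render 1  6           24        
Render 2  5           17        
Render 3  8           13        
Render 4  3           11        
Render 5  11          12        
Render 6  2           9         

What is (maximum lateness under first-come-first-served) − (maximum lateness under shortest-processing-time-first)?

FIFO (arrival order): Render 1 Render 2 Render 3 Render 4 Render 5 Render 6.
Render 1: 0→6, due 24, lateness -18
Render 2: 6→11, due 17, lateness -6
Render 3: 11→19, due 13, lateness 6
Render 4: 19→22, due 11, lateness 11
Render 5: 22→33, due 12, lateness 21
Render 6: 33→35, due 9, lateness 26
Maximum = 26.
SPT (increasing processing time): Render 6 Render 4 Render 2 Render 1 Render 3 Render 5.
Render 6: 0→2, due 9, lateness -7
Render 4: 2→5, due 11, lateness -6
Render 2: 5→10, due 17, lateness -7
Render 1: 10→16, due 24, lateness -8
Render 3: 16→24, due 13, lateness 11
Render 5: 24→35, due 12, lateness 23
Maximum = 23.
Difference = 26 − 23 = 3.

3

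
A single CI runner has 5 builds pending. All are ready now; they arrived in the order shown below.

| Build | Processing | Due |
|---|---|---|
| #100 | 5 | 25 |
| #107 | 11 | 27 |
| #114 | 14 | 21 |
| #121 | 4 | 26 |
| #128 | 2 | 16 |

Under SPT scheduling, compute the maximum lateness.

15

SPT (increasing processing time): #128 #121 #100 #107 #114.
#128: 0→2, due 16, lateness -14
#121: 2→6, due 26, lateness -20
#100: 6→11, due 25, lateness -14
#107: 11→22, due 27, lateness -5
#114: 22→36, due 21, lateness 15
Maximum = 15.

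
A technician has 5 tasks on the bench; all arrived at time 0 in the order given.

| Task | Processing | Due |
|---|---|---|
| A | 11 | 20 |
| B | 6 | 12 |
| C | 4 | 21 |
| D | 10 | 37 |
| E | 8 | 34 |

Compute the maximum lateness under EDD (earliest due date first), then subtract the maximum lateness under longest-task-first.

EDD (increasing due date): B A C E D.
B: 0→6, due 12, lateness -6
A: 6→17, due 20, lateness -3
C: 17→21, due 21, lateness 0
E: 21→29, due 34, lateness -5
D: 29→39, due 37, lateness 2
Maximum = 2.
LPT (decreasing processing time): A D E B C.
A: 0→11, due 20, lateness -9
D: 11→21, due 37, lateness -16
E: 21→29, due 34, lateness -5
B: 29→35, due 12, lateness 23
C: 35→39, due 21, lateness 18
Maximum = 23.
Difference = 2 − 23 = -21.

-21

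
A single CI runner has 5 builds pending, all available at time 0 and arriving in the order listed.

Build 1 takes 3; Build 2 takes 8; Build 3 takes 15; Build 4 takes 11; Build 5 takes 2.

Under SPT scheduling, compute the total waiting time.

44

SPT (increasing processing time): Build 5 Build 1 Build 2 Build 4 Build 3.
Build 5: waits 0, runs 0→2
Build 1: waits 2, runs 2→5
Build 2: waits 5, runs 5→13
Build 4: waits 13, runs 13→24
Build 3: waits 24, runs 24→39
Sum = 0+2+5+13+24 = 44.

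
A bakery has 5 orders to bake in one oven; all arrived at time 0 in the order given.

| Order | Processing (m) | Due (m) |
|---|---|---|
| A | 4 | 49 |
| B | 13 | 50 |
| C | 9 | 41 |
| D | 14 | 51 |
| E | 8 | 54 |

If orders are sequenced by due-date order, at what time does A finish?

EDD (increasing due date): C A B D E.
C: 0→9
A: 9→13

13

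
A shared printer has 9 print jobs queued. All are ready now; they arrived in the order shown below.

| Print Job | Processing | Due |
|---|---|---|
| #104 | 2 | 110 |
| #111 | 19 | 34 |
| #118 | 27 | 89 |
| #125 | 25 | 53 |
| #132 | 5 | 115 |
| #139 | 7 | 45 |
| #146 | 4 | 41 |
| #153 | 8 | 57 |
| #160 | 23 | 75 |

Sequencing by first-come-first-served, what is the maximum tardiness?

48

FIFO (arrival order): #104 #111 #118 #125 #132 #139 #146 #153 #160.
#104: 0→2, due 110, tardiness 0
#111: 2→21, due 34, tardiness 0
#118: 21→48, due 89, tardiness 0
#125: 48→73, due 53, tardiness 20
#132: 73→78, due 115, tardiness 0
#139: 78→85, due 45, tardiness 40
#146: 85→89, due 41, tardiness 48
#153: 89→97, due 57, tardiness 40
#160: 97→120, due 75, tardiness 45
Maximum = 48.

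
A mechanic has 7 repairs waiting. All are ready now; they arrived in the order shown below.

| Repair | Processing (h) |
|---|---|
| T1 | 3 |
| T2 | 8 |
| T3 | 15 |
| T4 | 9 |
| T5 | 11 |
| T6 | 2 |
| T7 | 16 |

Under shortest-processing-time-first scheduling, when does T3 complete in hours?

SPT (increasing processing time): T6 T1 T2 T4 T5 T3 T7.
T6: 0→2
T1: 2→5
T2: 5→13
T4: 13→22
T5: 22→33
T3: 33→48

48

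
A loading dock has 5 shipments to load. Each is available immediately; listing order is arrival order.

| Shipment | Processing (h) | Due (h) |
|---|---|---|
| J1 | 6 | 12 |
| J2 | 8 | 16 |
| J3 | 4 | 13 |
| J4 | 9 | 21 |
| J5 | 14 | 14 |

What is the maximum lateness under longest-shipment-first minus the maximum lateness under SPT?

LPT (decreasing processing time): J5 J4 J2 J1 J3.
J5: 0→14, due 14, lateness 0
J4: 14→23, due 21, lateness 2
J2: 23→31, due 16, lateness 15
J1: 31→37, due 12, lateness 25
J3: 37→41, due 13, lateness 28
Maximum = 28.
SPT (increasing processing time): J3 J1 J2 J4 J5.
J3: 0→4, due 13, lateness -9
J1: 4→10, due 12, lateness -2
J2: 10→18, due 16, lateness 2
J4: 18→27, due 21, lateness 6
J5: 27→41, due 14, lateness 27
Maximum = 27.
Difference = 28 − 27 = 1.

1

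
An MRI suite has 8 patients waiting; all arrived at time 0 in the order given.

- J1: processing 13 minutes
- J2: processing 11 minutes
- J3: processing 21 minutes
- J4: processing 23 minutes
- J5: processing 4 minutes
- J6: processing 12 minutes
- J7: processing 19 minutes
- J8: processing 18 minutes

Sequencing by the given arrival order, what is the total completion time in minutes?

FIFO (arrival order): J1 J2 J3 J4 J5 J6 J7 J8.
J1: 0→13
J2: 13→24
J3: 24→45
J4: 45→68
J5: 68→72
J6: 72→84
J7: 84→103
J8: 103→121
Sum = 13+24+45+68+72+84+103+121 = 530.

530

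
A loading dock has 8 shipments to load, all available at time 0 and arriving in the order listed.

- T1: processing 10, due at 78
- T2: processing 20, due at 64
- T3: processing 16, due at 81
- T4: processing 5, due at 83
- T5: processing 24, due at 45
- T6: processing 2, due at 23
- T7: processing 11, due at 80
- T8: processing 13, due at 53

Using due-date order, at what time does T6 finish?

EDD (increasing due date): T6 T5 T8 T2 T1 T7 T3 T4.
T6: 0→2

2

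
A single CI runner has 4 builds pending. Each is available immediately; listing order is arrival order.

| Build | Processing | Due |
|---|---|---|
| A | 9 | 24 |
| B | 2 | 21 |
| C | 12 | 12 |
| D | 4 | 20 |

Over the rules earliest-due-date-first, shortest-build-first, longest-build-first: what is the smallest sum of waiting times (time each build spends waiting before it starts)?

EDD (increasing due date): C D B A.
C: waits 0, runs 0→12
D: waits 12, runs 12→16
B: waits 16, runs 16→18
A: waits 18, runs 18→27
Sum = 0+12+16+18 = 46.
SPT (increasing processing time): B D A C.
B: waits 0, runs 0→2
D: waits 2, runs 2→6
A: waits 6, runs 6→15
C: waits 15, runs 15→27
Sum = 0+2+6+15 = 23.
LPT (decreasing processing time): C A D B.
C: waits 0, runs 0→12
A: waits 12, runs 12→21
D: waits 21, runs 21→25
B: waits 25, runs 25→27
Sum = 0+12+21+25 = 58.
EDD 46, SPT 23, LPT 58 → minimum 23.

23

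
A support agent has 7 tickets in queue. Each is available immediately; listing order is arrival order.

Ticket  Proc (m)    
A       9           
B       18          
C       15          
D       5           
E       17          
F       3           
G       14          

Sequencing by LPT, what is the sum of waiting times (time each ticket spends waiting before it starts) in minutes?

318

LPT (decreasing processing time): B E C G A D F.
B: waits 0, runs 0→18
E: waits 18, runs 18→35
C: waits 35, runs 35→50
G: waits 50, runs 50→64
A: waits 64, runs 64→73
D: waits 73, runs 73→78
F: waits 78, runs 78→81
Sum = 0+18+35+50+64+73+78 = 318.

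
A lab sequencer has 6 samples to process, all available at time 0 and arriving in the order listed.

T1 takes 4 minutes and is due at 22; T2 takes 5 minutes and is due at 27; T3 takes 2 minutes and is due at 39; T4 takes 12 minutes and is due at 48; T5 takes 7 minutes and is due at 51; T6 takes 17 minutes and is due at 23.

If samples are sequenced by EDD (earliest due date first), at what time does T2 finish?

26

EDD (increasing due date): T1 T6 T2 T3 T4 T5.
T1: 0→4
T6: 4→21
T2: 21→26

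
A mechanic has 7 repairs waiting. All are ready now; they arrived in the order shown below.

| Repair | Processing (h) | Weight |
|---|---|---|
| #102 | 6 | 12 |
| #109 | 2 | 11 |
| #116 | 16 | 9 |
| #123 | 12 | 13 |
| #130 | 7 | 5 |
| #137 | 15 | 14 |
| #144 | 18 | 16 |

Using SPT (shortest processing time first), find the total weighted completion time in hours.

2870

SPT (increasing processing time): #109 #102 #130 #123 #137 #116 #144.
#109: finishes 2, weight 11, w·C = 22
#102: finishes 8, weight 12, w·C = 96
#130: finishes 15, weight 5, w·C = 75
#123: finishes 27, weight 13, w·C = 351
#137: finishes 42, weight 14, w·C = 588
#116: finishes 58, weight 9, w·C = 522
#144: finishes 76, weight 16, w·C = 1216
Sum = 22+96+75+351+588+522+1216 = 2870.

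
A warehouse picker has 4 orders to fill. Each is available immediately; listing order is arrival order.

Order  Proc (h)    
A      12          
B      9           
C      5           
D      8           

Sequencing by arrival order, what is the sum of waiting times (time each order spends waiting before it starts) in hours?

59

FIFO (arrival order): A B C D.
A: waits 0, runs 0→12
B: waits 12, runs 12→21
C: waits 21, runs 21→26
D: waits 26, runs 26→34
Sum = 0+12+21+26 = 59.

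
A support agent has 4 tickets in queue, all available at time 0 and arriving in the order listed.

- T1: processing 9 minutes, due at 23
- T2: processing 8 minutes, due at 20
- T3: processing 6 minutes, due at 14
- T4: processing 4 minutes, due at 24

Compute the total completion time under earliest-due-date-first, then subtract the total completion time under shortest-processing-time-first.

11

EDD (increasing due date): T3 T2 T1 T4.
T3: 0→6
T2: 6→14
T1: 14→23
T4: 23→27
Sum = 6+14+23+27 = 70.
SPT (increasing processing time): T4 T3 T2 T1.
T4: 0→4
T3: 4→10
T2: 10→18
T1: 18→27
Sum = 4+10+18+27 = 59.
Difference = 70 − 59 = 11.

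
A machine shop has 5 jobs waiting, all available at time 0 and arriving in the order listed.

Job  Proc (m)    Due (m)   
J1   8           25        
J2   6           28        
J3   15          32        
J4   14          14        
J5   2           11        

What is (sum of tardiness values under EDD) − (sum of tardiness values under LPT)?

EDD (increasing due date): J5 J4 J1 J2 J3.
J5: 0→2, due 11, tardiness 0
J4: 2→16, due 14, tardiness 2
J1: 16→24, due 25, tardiness 0
J2: 24→30, due 28, tardiness 2
J3: 30→45, due 32, tardiness 13
Sum = 0+2+0+2+13 = 17.
LPT (decreasing processing time): J3 J4 J1 J2 J5.
J3: 0→15, due 32, tardiness 0
J4: 15→29, due 14, tardiness 15
J1: 29→37, due 25, tardiness 12
J2: 37→43, due 28, tardiness 15
J5: 43→45, due 11, tardiness 34
Sum = 0+15+12+15+34 = 76.
Difference = 17 − 76 = -59.

-59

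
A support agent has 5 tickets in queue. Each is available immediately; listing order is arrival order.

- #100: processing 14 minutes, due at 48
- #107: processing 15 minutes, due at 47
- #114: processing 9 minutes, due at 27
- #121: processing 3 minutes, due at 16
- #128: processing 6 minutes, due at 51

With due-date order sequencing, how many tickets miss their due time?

0

EDD (increasing due date): #121 #114 #107 #100 #128.
#121: 0→3, due 16, tardiness 0
#114: 3→12, due 27, tardiness 0
#107: 12→27, due 47, tardiness 0
#100: 27→41, due 48, tardiness 0
#128: 41→47, due 51, tardiness 0
Late tickets: 0.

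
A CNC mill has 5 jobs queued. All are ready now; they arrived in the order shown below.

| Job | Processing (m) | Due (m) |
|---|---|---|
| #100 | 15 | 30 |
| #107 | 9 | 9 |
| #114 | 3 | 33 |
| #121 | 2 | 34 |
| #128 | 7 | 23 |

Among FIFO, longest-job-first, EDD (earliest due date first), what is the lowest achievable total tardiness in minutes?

4

FIFO (arrival order): #100 #107 #114 #121 #128.
#100: 0→15, due 30, tardiness 0
#107: 15→24, due 9, tardiness 15
#114: 24→27, due 33, tardiness 0
#121: 27→29, due 34, tardiness 0
#128: 29→36, due 23, tardiness 13
Sum = 0+15+0+0+13 = 28.
LPT (decreasing processing time): #100 #107 #128 #114 #121.
#100: 0→15, due 30, tardiness 0
#107: 15→24, due 9, tardiness 15
#128: 24→31, due 23, tardiness 8
#114: 31→34, due 33, tardiness 1
#121: 34→36, due 34, tardiness 2
Sum = 0+15+8+1+2 = 26.
EDD (increasing due date): #107 #128 #100 #114 #121.
#107: 0→9, due 9, tardiness 0
#128: 9→16, due 23, tardiness 0
#100: 16→31, due 30, tardiness 1
#114: 31→34, due 33, tardiness 1
#121: 34→36, due 34, tardiness 2
Sum = 0+0+1+1+2 = 4.
FIFO 28, LPT 26, EDD 4 → minimum 4.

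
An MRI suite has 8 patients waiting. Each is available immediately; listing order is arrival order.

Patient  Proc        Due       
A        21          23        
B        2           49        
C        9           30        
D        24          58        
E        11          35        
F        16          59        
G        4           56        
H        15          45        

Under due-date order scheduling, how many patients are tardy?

EDD (increasing due date): A C E H B G D F.
A: 0→21, due 23, tardiness 0
C: 21→30, due 30, tardiness 0
E: 30→41, due 35, tardiness 6
H: 41→56, due 45, tardiness 11
B: 56→58, due 49, tardiness 9
G: 58→62, due 56, tardiness 6
D: 62→86, due 58, tardiness 28
F: 86→102, due 59, tardiness 43
Late patients: 6.

6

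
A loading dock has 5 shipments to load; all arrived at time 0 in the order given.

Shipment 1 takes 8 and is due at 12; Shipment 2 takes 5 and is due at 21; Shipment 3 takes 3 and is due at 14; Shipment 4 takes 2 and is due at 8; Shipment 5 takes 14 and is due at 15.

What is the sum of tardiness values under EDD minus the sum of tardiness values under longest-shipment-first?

-33

EDD (increasing due date): Shipment 4 Shipment 1 Shipment 3 Shipment 5 Shipment 2.
Shipment 4: 0→2, due 8, tardiness 0
Shipment 1: 2→10, due 12, tardiness 0
Shipment 3: 10→13, due 14, tardiness 0
Shipment 5: 13→27, due 15, tardiness 12
Shipment 2: 27→32, due 21, tardiness 11
Sum = 0+0+0+12+11 = 23.
LPT (decreasing processing time): Shipment 5 Shipment 1 Shipment 2 Shipment 3 Shipment 4.
Shipment 5: 0→14, due 15, tardiness 0
Shipment 1: 14→22, due 12, tardiness 10
Shipment 2: 22→27, due 21, tardiness 6
Shipment 3: 27→30, due 14, tardiness 16
Shipment 4: 30→32, due 8, tardiness 24
Sum = 0+10+6+16+24 = 56.
Difference = 23 − 56 = -33.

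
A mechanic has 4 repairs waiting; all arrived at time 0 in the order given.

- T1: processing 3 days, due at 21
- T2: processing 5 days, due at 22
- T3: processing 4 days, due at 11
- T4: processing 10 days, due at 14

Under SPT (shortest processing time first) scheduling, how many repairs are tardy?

1

SPT (increasing processing time): T1 T3 T2 T4.
T1: 0→3, due 21, tardiness 0
T3: 3→7, due 11, tardiness 0
T2: 7→12, due 22, tardiness 0
T4: 12→22, due 14, tardiness 8
Late repairs: 1.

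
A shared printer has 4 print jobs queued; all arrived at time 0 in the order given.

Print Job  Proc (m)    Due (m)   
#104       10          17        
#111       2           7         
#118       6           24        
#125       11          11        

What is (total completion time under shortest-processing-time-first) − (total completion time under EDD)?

-10

SPT (increasing processing time): #111 #118 #104 #125.
#111: 0→2
#118: 2→8
#104: 8→18
#125: 18→29
Sum = 2+8+18+29 = 57.
EDD (increasing due date): #111 #125 #104 #118.
#111: 0→2
#125: 2→13
#104: 13→23
#118: 23→29
Sum = 2+13+23+29 = 67.
Difference = 57 − 67 = -10.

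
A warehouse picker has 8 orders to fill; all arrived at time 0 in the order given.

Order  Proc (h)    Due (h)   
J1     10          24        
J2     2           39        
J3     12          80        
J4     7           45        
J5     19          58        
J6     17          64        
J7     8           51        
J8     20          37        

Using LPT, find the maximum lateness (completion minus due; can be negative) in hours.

56

LPT (decreasing processing time): J8 J5 J6 J3 J1 J7 J4 J2.
J8: 0→20, due 37, lateness -17
J5: 20→39, due 58, lateness -19
J6: 39→56, due 64, lateness -8
J3: 56→68, due 80, lateness -12
J1: 68→78, due 24, lateness 54
J7: 78→86, due 51, lateness 35
J4: 86→93, due 45, lateness 48
J2: 93→95, due 39, lateness 56
Maximum = 56.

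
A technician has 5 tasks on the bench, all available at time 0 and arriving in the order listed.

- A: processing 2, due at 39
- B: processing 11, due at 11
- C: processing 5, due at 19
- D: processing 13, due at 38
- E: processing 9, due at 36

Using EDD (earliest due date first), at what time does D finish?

EDD (increasing due date): B C E D A.
B: 0→11
C: 11→16
E: 16→25
D: 25→38

38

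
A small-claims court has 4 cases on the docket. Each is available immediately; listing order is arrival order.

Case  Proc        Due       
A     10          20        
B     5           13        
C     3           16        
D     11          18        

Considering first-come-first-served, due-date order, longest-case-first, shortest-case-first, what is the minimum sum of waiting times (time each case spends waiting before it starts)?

FIFO (arrival order): A B C D.
A: waits 0, runs 0→10
B: waits 10, runs 10→15
C: waits 15, runs 15→18
D: waits 18, runs 18→29
Sum = 0+10+15+18 = 43.
EDD (increasing due date): B C D A.
B: waits 0, runs 0→5
C: waits 5, runs 5→8
D: waits 8, runs 8→19
A: waits 19, runs 19→29
Sum = 0+5+8+19 = 32.
LPT (decreasing processing time): D A B C.
D: waits 0, runs 0→11
A: waits 11, runs 11→21
B: waits 21, runs 21→26
C: waits 26, runs 26→29
Sum = 0+11+21+26 = 58.
SPT (increasing processing time): C B A D.
C: waits 0, runs 0→3
B: waits 3, runs 3→8
A: waits 8, runs 8→18
D: waits 18, runs 18→29
Sum = 0+3+8+18 = 29.
FIFO 43, EDD 32, LPT 58, SPT 29 → minimum 29.

29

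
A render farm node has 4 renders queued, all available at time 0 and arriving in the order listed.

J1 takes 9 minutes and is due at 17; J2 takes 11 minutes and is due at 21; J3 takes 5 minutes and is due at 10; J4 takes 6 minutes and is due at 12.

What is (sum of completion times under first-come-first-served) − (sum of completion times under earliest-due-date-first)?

18

FIFO (arrival order): J1 J2 J3 J4.
J1: 0→9
J2: 9→20
J3: 20→25
J4: 25→31
Sum = 9+20+25+31 = 85.
EDD (increasing due date): J3 J4 J1 J2.
J3: 0→5
J4: 5→11
J1: 11→20
J2: 20→31
Sum = 5+11+20+31 = 67.
Difference = 85 − 67 = 18.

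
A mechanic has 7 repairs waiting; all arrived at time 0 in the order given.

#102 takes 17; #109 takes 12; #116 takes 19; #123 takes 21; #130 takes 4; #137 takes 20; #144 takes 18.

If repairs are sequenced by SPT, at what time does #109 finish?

SPT (increasing processing time): #130 #109 #102 #144 #116 #137 #123.
#130: 0→4
#109: 4→16

16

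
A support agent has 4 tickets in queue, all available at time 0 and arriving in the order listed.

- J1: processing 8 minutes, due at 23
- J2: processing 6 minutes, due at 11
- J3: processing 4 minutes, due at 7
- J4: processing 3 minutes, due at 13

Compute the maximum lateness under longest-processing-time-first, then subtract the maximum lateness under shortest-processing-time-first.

9

LPT (decreasing processing time): J1 J2 J3 J4.
J1: 0→8, due 23, lateness -15
J2: 8→14, due 11, lateness 3
J3: 14→18, due 7, lateness 11
J4: 18→21, due 13, lateness 8
Maximum = 11.
SPT (increasing processing time): J4 J3 J2 J1.
J4: 0→3, due 13, lateness -10
J3: 3→7, due 7, lateness 0
J2: 7→13, due 11, lateness 2
J1: 13→21, due 23, lateness -2
Maximum = 2.
Difference = 11 − 2 = 9.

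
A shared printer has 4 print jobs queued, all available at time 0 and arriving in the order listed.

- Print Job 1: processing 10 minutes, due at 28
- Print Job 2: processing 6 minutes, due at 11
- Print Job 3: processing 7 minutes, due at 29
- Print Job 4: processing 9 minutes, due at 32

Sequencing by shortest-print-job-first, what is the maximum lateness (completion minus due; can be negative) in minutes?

4

SPT (increasing processing time): Print Job 2 Print Job 3 Print Job 4 Print Job 1.
Print Job 2: 0→6, due 11, lateness -5
Print Job 3: 6→13, due 29, lateness -16
Print Job 4: 13→22, due 32, lateness -10
Print Job 1: 22→32, due 28, lateness 4
Maximum = 4.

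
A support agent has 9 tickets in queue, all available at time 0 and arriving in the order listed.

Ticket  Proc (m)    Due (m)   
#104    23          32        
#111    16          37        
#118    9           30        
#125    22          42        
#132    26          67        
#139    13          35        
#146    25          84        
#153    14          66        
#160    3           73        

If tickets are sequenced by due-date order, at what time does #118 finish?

9

EDD (increasing due date): #118 #104 #139 #111 #125 #153 #132 #160 #146.
#118: 0→9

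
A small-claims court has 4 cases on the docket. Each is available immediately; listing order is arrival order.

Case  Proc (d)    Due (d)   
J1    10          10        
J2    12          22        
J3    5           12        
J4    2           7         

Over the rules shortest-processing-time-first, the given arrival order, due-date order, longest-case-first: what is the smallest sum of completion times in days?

55

SPT (increasing processing time): J4 J3 J1 J2.
J4: 0→2
J3: 2→7
J1: 7→17
J2: 17→29
Sum = 2+7+17+29 = 55.
FIFO (arrival order): J1 J2 J3 J4.
J1: 0→10
J2: 10→22
J3: 22→27
J4: 27→29
Sum = 10+22+27+29 = 88.
EDD (increasing due date): J4 J1 J3 J2.
J4: 0→2
J1: 2→12
J3: 12→17
J2: 17→29
Sum = 2+12+17+29 = 60.
LPT (decreasing processing time): J2 J1 J3 J4.
J2: 0→12
J1: 12→22
J3: 22→27
J4: 27→29
Sum = 12+22+27+29 = 90.
SPT 55, FIFO 88, EDD 60, LPT 90 → minimum 55.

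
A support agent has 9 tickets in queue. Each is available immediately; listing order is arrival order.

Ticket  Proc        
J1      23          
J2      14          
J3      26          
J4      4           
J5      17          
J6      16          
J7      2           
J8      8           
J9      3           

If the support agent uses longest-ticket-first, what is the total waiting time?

LPT (decreasing processing time): J3 J1 J5 J6 J2 J8 J4 J9 J7.
J3: waits 0, runs 0→26
J1: waits 26, runs 26→49
J5: waits 49, runs 49→66
J6: waits 66, runs 66→82
J2: waits 82, runs 82→96
J8: waits 96, runs 96→104
J4: waits 104, runs 104→108
J9: waits 108, runs 108→111
J7: waits 111, runs 111→113
Sum = 0+26+49+66+82+96+104+108+111 = 642.

642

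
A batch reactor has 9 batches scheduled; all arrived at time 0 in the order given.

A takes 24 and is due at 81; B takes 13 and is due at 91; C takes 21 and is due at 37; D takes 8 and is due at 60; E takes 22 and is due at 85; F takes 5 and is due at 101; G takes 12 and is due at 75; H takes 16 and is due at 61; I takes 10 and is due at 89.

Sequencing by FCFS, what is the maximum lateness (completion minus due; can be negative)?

FIFO (arrival order): A B C D E F G H I.
A: 0→24, due 81, lateness -57
B: 24→37, due 91, lateness -54
C: 37→58, due 37, lateness 21
D: 58→66, due 60, lateness 6
E: 66→88, due 85, lateness 3
F: 88→93, due 101, lateness -8
G: 93→105, due 75, lateness 30
H: 105→121, due 61, lateness 60
I: 121→131, due 89, lateness 42
Maximum = 60.

60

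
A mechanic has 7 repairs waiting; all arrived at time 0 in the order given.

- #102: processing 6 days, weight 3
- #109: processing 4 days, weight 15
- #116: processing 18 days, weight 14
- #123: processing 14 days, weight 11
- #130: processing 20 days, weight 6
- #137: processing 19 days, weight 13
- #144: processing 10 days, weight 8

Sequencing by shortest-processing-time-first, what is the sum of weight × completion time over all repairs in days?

2821

SPT (increasing processing time): #109 #102 #144 #123 #116 #137 #130.
#109: finishes 4, weight 15, w·C = 60
#102: finishes 10, weight 3, w·C = 30
#144: finishes 20, weight 8, w·C = 160
#123: finishes 34, weight 11, w·C = 374
#116: finishes 52, weight 14, w·C = 728
#137: finishes 71, weight 13, w·C = 923
#130: finishes 91, weight 6, w·C = 546
Sum = 60+30+160+374+728+923+546 = 2821.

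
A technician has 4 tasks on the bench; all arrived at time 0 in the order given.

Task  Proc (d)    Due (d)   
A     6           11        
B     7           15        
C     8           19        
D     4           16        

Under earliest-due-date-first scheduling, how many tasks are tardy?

2

EDD (increasing due date): A B D C.
A: 0→6, due 11, tardiness 0
B: 6→13, due 15, tardiness 0
D: 13→17, due 16, tardiness 1
C: 17→25, due 19, tardiness 6
Late tasks: 2.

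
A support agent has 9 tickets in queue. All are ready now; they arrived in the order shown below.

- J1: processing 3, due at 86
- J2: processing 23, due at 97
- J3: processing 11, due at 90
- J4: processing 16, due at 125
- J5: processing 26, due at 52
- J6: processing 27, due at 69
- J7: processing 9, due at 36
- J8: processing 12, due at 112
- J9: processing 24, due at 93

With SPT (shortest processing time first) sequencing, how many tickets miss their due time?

SPT (increasing processing time): J1 J7 J3 J8 J4 J2 J9 J5 J6.
J1: 0→3, due 86, tardiness 0
J7: 3→12, due 36, tardiness 0
J3: 12→23, due 90, tardiness 0
J8: 23→35, due 112, tardiness 0
J4: 35→51, due 125, tardiness 0
J2: 51→74, due 97, tardiness 0
J9: 74→98, due 93, tardiness 5
J5: 98→124, due 52, tardiness 72
J6: 124→151, due 69, tardiness 82
Late tickets: 3.

3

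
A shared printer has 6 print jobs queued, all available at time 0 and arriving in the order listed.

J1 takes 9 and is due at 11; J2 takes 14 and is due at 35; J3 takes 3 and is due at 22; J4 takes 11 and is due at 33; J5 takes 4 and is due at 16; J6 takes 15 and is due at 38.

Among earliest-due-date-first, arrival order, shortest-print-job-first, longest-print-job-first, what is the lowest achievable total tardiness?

EDD (increasing due date): J1 J5 J3 J4 J2 J6.
J1: 0→9, due 11, tardiness 0
J5: 9→13, due 16, tardiness 0
J3: 13→16, due 22, tardiness 0
J4: 16→27, due 33, tardiness 0
J2: 27→41, due 35, tardiness 6
J6: 41→56, due 38, tardiness 18
Sum = 0+0+0+0+6+18 = 24.
FIFO (arrival order): J1 J2 J3 J4 J5 J6.
J1: 0→9, due 11, tardiness 0
J2: 9→23, due 35, tardiness 0
J3: 23→26, due 22, tardiness 4
J4: 26→37, due 33, tardiness 4
J5: 37→41, due 16, tardiness 25
J6: 41→56, due 38, tardiness 18
Sum = 0+0+4+4+25+18 = 51.
SPT (increasing processing time): J3 J5 J1 J4 J2 J6.
J3: 0→3, due 22, tardiness 0
J5: 3→7, due 16, tardiness 0
J1: 7→16, due 11, tardiness 5
J4: 16→27, due 33, tardiness 0
J2: 27→41, due 35, tardiness 6
J6: 41→56, due 38, tardiness 18
Sum = 0+0+5+0+6+18 = 29.
LPT (decreasing processing time): J6 J2 J4 J1 J5 J3.
J6: 0→15, due 38, tardiness 0
J2: 15→29, due 35, tardiness 0
J4: 29→40, due 33, tardiness 7
J1: 40→49, due 11, tardiness 38
J5: 49→53, due 16, tardiness 37
J3: 53→56, due 22, tardiness 34
Sum = 0+0+7+38+37+34 = 116.
EDD 24, FIFO 51, SPT 29, LPT 116 → minimum 24.

24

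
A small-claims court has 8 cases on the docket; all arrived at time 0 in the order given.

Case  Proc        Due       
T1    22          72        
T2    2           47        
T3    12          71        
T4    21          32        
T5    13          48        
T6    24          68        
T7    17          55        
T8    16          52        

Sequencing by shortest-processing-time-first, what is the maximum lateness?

SPT (increasing processing time): T2 T3 T5 T8 T7 T4 T1 T6.
T2: 0→2, due 47, lateness -45
T3: 2→14, due 71, lateness -57
T5: 14→27, due 48, lateness -21
T8: 27→43, due 52, lateness -9
T7: 43→60, due 55, lateness 5
T4: 60→81, due 32, lateness 49
T1: 81→103, due 72, lateness 31
T6: 103→127, due 68, lateness 59
Maximum = 59.

59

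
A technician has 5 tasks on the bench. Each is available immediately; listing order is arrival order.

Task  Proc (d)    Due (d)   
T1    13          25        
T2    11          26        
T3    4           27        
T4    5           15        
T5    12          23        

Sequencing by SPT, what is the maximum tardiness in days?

20

SPT (increasing processing time): T3 T4 T2 T5 T1.
T3: 0→4, due 27, tardiness 0
T4: 4→9, due 15, tardiness 0
T2: 9→20, due 26, tardiness 0
T5: 20→32, due 23, tardiness 9
T1: 32→45, due 25, tardiness 20
Maximum = 20.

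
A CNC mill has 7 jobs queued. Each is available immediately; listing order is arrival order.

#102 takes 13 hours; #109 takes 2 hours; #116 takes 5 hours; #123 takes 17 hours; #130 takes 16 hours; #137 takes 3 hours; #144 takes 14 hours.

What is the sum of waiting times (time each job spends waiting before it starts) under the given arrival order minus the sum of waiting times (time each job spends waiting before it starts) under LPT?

-96

FIFO (arrival order): #102 #109 #116 #123 #130 #137 #144.
#102: waits 0, runs 0→13
#109: waits 13, runs 13→15
#116: waits 15, runs 15→20
#123: waits 20, runs 20→37
#130: waits 37, runs 37→53
#137: waits 53, runs 53→56
#144: waits 56, runs 56→70
Sum = 0+13+15+20+37+53+56 = 194.
LPT (decreasing processing time): #123 #130 #144 #102 #116 #137 #109.
#123: waits 0, runs 0→17
#130: waits 17, runs 17→33
#144: waits 33, runs 33→47
#102: waits 47, runs 47→60
#116: waits 60, runs 60→65
#137: waits 65, runs 65→68
#109: waits 68, runs 68→70
Sum = 0+17+33+47+60+65+68 = 290.
Difference = 194 − 290 = -96.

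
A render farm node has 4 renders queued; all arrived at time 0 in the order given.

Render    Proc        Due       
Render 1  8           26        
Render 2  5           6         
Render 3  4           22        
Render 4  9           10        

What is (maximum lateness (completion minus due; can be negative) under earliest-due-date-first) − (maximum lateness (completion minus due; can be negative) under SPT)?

-12

EDD (increasing due date): Render 2 Render 4 Render 3 Render 1.
Render 2: 0→5, due 6, lateness -1
Render 4: 5→14, due 10, lateness 4
Render 3: 14→18, due 22, lateness -4
Render 1: 18→26, due 26, lateness 0
Maximum = 4.
SPT (increasing processing time): Render 3 Render 2 Render 1 Render 4.
Render 3: 0→4, due 22, lateness -18
Render 2: 4→9, due 6, lateness 3
Render 1: 9→17, due 26, lateness -9
Render 4: 17→26, due 10, lateness 16
Maximum = 16.
Difference = 4 − 16 = -12.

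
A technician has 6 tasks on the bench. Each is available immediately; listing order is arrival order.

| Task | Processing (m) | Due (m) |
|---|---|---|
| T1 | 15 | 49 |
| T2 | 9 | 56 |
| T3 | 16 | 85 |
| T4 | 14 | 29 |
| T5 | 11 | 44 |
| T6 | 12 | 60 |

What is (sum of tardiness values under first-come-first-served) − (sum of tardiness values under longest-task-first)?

FIFO (arrival order): T1 T2 T3 T4 T5 T6.
T1: 0→15, due 49, tardiness 0
T2: 15→24, due 56, tardiness 0
T3: 24→40, due 85, tardiness 0
T4: 40→54, due 29, tardiness 25
T5: 54→65, due 44, tardiness 21
T6: 65→77, due 60, tardiness 17
Sum = 0+0+0+25+21+17 = 63.
LPT (decreasing processing time): T3 T1 T4 T6 T5 T2.
T3: 0→16, due 85, tardiness 0
T1: 16→31, due 49, tardiness 0
T4: 31→45, due 29, tardiness 16
T6: 45→57, due 60, tardiness 0
T5: 57→68, due 44, tardiness 24
T2: 68→77, due 56, tardiness 21
Sum = 0+0+16+0+24+21 = 61.
Difference = 63 − 61 = 2.

2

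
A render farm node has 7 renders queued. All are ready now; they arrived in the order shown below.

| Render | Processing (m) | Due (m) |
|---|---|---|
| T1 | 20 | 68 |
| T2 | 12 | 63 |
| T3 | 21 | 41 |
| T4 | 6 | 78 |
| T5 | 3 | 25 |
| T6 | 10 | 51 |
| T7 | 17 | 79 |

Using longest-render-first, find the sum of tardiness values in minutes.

108

LPT (decreasing processing time): T3 T1 T7 T2 T6 T4 T5.
T3: 0→21, due 41, tardiness 0
T1: 21→41, due 68, tardiness 0
T7: 41→58, due 79, tardiness 0
T2: 58→70, due 63, tardiness 7
T6: 70→80, due 51, tardiness 29
T4: 80→86, due 78, tardiness 8
T5: 86→89, due 25, tardiness 64
Sum = 0+0+0+7+29+8+64 = 108.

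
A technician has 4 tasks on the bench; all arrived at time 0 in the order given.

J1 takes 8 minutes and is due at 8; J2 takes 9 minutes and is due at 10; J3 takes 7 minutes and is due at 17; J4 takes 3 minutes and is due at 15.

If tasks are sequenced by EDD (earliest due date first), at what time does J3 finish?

27

EDD (increasing due date): J1 J2 J4 J3.
J1: 0→8
J2: 8→17
J4: 17→20
J3: 20→27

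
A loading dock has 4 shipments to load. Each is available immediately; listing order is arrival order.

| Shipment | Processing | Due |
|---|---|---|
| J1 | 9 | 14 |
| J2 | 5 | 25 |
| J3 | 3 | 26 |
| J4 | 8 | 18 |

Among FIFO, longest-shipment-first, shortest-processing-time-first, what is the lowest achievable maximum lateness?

-1

FIFO (arrival order): J1 J2 J3 J4.
J1: 0→9, due 14, lateness -5
J2: 9→14, due 25, lateness -11
J3: 14→17, due 26, lateness -9
J4: 17→25, due 18, lateness 7
Maximum = 7.
LPT (decreasing processing time): J1 J4 J2 J3.
J1: 0→9, due 14, lateness -5
J4: 9→17, due 18, lateness -1
J2: 17→22, due 25, lateness -3
J3: 22→25, due 26, lateness -1
Maximum = -1.
SPT (increasing processing time): J3 J2 J4 J1.
J3: 0→3, due 26, lateness -23
J2: 3→8, due 25, lateness -17
J4: 8→16, due 18, lateness -2
J1: 16→25, due 14, lateness 11
Maximum = 11.
FIFO 7, LPT -1, SPT 11 → minimum -1.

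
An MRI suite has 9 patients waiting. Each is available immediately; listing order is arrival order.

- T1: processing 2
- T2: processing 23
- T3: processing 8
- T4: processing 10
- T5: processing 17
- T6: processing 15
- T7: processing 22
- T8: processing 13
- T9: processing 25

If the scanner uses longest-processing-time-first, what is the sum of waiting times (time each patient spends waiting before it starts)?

LPT (decreasing processing time): T9 T2 T7 T5 T6 T8 T4 T3 T1.
T9: waits 0, runs 0→25
T2: waits 25, runs 25→48
T7: waits 48, runs 48→70
T5: waits 70, runs 70→87
T6: waits 87, runs 87→102
T8: waits 102, runs 102→115
T4: waits 115, runs 115→125
T3: waits 125, runs 125→133
T1: waits 133, runs 133→135
Sum = 0+25+48+70+87+102+115+125+133 = 705.

705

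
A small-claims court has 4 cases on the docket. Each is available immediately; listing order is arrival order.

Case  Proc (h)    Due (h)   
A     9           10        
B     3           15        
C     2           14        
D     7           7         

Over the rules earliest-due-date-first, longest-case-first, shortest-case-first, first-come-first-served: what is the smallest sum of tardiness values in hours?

EDD (increasing due date): D A C B.
D: 0→7, due 7, tardiness 0
A: 7→16, due 10, tardiness 6
C: 16→18, due 14, tardiness 4
B: 18→21, due 15, tardiness 6
Sum = 0+6+4+6 = 16.
LPT (decreasing processing time): A D B C.
A: 0→9, due 10, tardiness 0
D: 9→16, due 7, tardiness 9
B: 16→19, due 15, tardiness 4
C: 19→21, due 14, tardiness 7
Sum = 0+9+4+7 = 20.
SPT (increasing processing time): C B D A.
C: 0→2, due 14, tardiness 0
B: 2→5, due 15, tardiness 0
D: 5→12, due 7, tardiness 5
A: 12→21, due 10, tardiness 11
Sum = 0+0+5+11 = 16.
FIFO (arrival order): A B C D.
A: 0→9, due 10, tardiness 0
B: 9→12, due 15, tardiness 0
C: 12→14, due 14, tardiness 0
D: 14→21, due 7, tardiness 14
Sum = 0+0+0+14 = 14.
EDD 16, LPT 20, SPT 16, FIFO 14 → minimum 14.

14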